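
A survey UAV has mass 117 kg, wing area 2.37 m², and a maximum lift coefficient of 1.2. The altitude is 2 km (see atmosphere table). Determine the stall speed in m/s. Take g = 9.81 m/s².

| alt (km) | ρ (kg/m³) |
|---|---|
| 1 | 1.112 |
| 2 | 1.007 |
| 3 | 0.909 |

V_stall = 28.3 m/s

At 2 km, from the table: ρ = 1.007 kg/m³.
Weight W = mg = 117 × 9.81 = 1148 N.
From L = ½ρV²S·CL,max = W: V_stall = √(2W/(ρSCL,max)) = √(2·1148/(1.007·2.37·1.2))
V_stall = √801.5 = 28.3 m/s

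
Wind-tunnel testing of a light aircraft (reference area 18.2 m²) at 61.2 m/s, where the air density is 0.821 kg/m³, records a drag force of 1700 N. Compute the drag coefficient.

CD = 0.0608

From D = ½ρv²S·CD, rearranging gives CD = 2D/(ρv²S).
CD = 2 × 1700 / (0.821 × 61.2² × 18.2) = 0.0608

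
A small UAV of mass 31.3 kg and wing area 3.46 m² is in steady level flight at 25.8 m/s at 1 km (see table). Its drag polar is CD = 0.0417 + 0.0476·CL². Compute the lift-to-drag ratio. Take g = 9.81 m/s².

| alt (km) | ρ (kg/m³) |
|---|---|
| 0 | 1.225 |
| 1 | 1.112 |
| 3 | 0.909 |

At 1 km, from the table: ρ = 1.112 kg/m³.
Weight W = mg = 31.3 × 9.81 = 307.05 N; in level flight L = W.
q = ½ρv² = ½ × 1.112 × 25.8² = 370.1 Pa.
CL = 2W/(ρv²S) = 2×307.05/(1.112×25.8²×3.46) = 0.2398.
CD = 0.0417 + 0.0476 × 0.2398² = 0.04444.
L/D = CL/CD = 0.2398 / 0.04444 = 5.4

L/D = 5.4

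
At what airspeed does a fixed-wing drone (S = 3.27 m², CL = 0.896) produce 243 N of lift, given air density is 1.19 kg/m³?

L = ½ρv²S·CL ⇒ v = √(2L/(ρ·S·CL))
v = √(2 × 243 / (1.19 × 3.27 × 0.896)) = √139.4 = 11.8 m/s

v = 11.8 m/s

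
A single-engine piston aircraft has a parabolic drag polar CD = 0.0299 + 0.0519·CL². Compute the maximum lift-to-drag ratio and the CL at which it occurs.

(L/D)max = 12.7, at CL = 0.759

For CD = CD0 + K·CL², (L/D)max occurs at CL* = √(CD0/K) and equals 1/(2√(K·CD0)).
(L/D)max = 1/(2√(0.0519 × 0.0299)) = 1/(2 × 0.03939) = 12.7
CL* = √(0.0299/0.0519) = 0.759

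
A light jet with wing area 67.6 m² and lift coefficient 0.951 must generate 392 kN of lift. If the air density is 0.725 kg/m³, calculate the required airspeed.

v = 130 m/s

L = ½ρv²S·CL ⇒ v = √(2L/(ρ·S·CL))
v = √(2 × 3.92×10^5 / (0.725 × 67.6 × 0.951)) = √16820 = 130 m/s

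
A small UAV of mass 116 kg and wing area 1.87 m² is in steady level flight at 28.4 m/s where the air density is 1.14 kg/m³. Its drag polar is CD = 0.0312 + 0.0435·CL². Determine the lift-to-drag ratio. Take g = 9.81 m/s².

Weight W = mg = 116 × 9.81 = 1138 N; in level flight L = W.
q = ½ρv² = ½ × 1.14 × 28.4² = 459.7 Pa.
CL = W/(q·S) = 1138 / (459.7 × 1.87) = 1.324.
CD = 0.0312 + 0.0435 × 1.324² = 0.1074.
L/D = CL/CD = 1.324 / 0.1074 = 12.3

L/D = 12.3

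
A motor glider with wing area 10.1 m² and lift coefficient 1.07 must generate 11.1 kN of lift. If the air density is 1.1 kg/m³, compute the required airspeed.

L = ½ρv²S·CL ⇒ v = √(2L/(ρ·S·CL))
v = √(2 × 11100 / (1.1 × 10.1 × 1.07)) = √1867 = 43.2 m/s

v = 43.2 m/s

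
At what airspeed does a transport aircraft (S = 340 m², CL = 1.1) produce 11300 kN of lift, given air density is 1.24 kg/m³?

L = ½ρv²S·CL ⇒ v = √(2L/(ρ·S·CL))
v = √(2 × 1.13×10^7 / (1.24 × 340 × 1.1)) = √48730 = 221 m/s

v = 221 m/s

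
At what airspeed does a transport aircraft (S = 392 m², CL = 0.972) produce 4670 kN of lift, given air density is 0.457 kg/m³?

v = 232 m/s

L = ½ρv²S·CL ⇒ v = √(2L/(ρ·S·CL))
v = √(2 × 4.67×10^6 / (0.457 × 392 × 0.972)) = √53640 = 232 m/s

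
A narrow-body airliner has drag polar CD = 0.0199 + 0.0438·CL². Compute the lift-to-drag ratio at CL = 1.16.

L/D = 14.7

CD = 0.0199 + 0.0438 × 1.16² = 0.07884
L/D = CL/CD = 1.16 / 0.07884 = 14.7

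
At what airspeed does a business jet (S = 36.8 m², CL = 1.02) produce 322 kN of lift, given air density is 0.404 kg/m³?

v = 206 m/s

L = ½ρv²S·CL ⇒ v = √(2L/(ρ·S·CL))
v = √(2 × 3.22×10^5 / (0.404 × 36.8 × 1.02)) = √42470 = 206 m/s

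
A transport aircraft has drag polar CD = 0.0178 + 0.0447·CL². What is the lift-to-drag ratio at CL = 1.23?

CD = 0.0178 + 0.0447 × 1.23² = 0.08543
L/D = CL/CD = 1.23 / 0.08543 = 14.4

L/D = 14.4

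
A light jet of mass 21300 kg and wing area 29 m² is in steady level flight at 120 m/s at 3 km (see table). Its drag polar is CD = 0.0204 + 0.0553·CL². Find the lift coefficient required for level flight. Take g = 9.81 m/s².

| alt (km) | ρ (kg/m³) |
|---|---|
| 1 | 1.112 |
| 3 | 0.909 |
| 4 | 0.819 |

At 3 km, from the table: ρ = 0.909 kg/m³.
In steady level flight, lift balances weight: W = mg = 21300 × 9.81 = 2.0895×10^5 N.
q = ½ρv² = ½ × 0.909 × 120² = 6545 Pa.
CL = 2W/(ρv²S) = 2×2.0895×10^5/(0.909×120²×29) = 1.101.

CL = 1.1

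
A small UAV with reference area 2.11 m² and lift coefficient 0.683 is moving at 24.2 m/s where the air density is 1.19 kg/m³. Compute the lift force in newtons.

L = 502 N

Dynamic pressure q = ½ρv² = ½ × 1.19 × 24.2² = 348.5 Pa.
L = q·S·CL = 348.5 × 2.11 × 0.683 = 502 N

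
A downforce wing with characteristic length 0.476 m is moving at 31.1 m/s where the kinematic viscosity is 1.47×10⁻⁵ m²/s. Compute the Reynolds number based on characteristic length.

Re = 1.01×10^6

Re = v·c/ν = 31.1 × 0.476 / (1.47×10⁻⁵) = 1.01×10^6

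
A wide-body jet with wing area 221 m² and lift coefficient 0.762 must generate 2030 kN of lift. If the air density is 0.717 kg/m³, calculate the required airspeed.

v = 183 m/s

L = ½ρv²S·CL ⇒ v = √(2L/(ρ·S·CL))
v = √(2 × 2.03×10^6 / (0.717 × 221 × 0.762)) = √33620 = 183 m/s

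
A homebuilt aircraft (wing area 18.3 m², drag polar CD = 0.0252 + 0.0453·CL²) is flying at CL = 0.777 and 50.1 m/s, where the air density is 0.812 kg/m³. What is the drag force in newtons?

CD = 0.0252 + 0.0453 × 0.777² = 0.05255
D = ½ρv²S·CD = ½ × 0.812 × 50.1² × 18.3 × 0.05255 = 980 N

D = 980 N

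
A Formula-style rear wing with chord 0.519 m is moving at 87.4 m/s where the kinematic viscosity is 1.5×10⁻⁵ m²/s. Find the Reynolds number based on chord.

Re = 3.02×10^6

Re = v·c/ν = 87.4 × 0.519 / (1.5×10⁻⁵) = 3.02×10^6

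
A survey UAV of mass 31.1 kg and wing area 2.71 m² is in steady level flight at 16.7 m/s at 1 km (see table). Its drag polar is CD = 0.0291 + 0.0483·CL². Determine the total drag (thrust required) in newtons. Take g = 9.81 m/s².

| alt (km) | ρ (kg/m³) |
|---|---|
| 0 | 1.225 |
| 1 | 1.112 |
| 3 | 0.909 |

D = 22.9 N

At 1 km, from the table: ρ = 1.112 kg/m³.
In steady level flight, lift balances weight: W = mg = 31.1 × 9.81 = 305.09 N.
Dynamic pressure q = 0.5 × 1.112 × 16.7² = 155.1 Pa.
CL = W/(q·S) = 305.09 / (155.1 × 2.71) = 0.726.
CD = 0.0291 + 0.0483 × 0.726² = 0.05456.
D = q·S·CD = 155.1 × 2.71 × 0.05456 = 22.93 N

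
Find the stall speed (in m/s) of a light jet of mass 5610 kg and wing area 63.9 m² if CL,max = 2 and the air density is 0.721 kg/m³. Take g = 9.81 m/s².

At stall, lift equals weight: L = W = m·g = 5610 × 9.81 = 55030 N.
From L = ½ρV²S·CL,max = W: V_stall = √(2W/(ρSCL,max)) = √(2·55030/(0.721·63.9·2))
V_stall = √1195 = 34.6 m/s

V_stall = 34.6 m/s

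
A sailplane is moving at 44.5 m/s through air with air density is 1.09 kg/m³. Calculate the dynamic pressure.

q = ½ρv² = ½ × 1.09 × 44.5² = 1080 Pa

q = 1080 Pa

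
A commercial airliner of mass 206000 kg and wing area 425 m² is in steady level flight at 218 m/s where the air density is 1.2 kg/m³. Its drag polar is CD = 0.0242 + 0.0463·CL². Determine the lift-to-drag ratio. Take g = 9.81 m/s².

Level flight ⇒ L = W = m·g = 206000 × 9.81 = 2.0209×10^6 N.
Dynamic pressure q = 0.5 × 1.2 × 218² = 28510 Pa.
CL = 2W/(ρv²S) = 2×2.0209×10^6/(1.2×218²×425) = 0.1668.
CD = 0.0242 + 0.0463 × 0.1668² = 0.02549.
L/D = CL/CD = 0.1668 / 0.02549 = 6.54

L/D = 6.54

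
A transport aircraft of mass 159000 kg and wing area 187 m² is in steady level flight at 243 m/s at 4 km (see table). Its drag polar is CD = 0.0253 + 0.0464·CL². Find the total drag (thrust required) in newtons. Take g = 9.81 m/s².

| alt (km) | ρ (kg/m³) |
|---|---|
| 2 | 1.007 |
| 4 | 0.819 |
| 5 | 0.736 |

At 4 km, from the table: ρ = 0.819 kg/m³.
Level flight ⇒ L = W = m·g = 159000 × 9.81 = 1.5598×10^6 N.
q = ½ρv² = ½ × 0.819 × 243² = 24180 Pa.
CL = W/(q·S) = 1.5598×10^6 / (24180 × 187) = 0.345.
CD = 0.0253 + 0.0464 × 0.345² = 0.03082.
D = q·S·CD = 24180 × 187 × 0.03082 = 1.394×10^5 N

D = 1.39×10^5 N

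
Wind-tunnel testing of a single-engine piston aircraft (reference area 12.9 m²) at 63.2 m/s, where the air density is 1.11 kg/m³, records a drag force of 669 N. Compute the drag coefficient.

CD = 0.0234

From D = ½ρv²S·CD, rearranging gives CD = 2D/(ρv²S).
CD = 2 × 669 / (1.11 × 63.2² × 12.9) = 0.0234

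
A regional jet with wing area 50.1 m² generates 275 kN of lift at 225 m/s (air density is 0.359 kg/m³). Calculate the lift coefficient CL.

From L = ½ρv²S·CL, rearranging gives CL = 2L/(ρv²S).
CL = 2 × 2.75×10^5 / (0.359 × 225² × 50.1) = 0.604

CL = 0.604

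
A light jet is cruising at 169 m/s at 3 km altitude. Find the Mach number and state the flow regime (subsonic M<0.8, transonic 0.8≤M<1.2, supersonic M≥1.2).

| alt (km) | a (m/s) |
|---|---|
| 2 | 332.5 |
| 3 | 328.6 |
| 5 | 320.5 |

At 3 km, from the table: a = 328.6 m/s.
M = v/a = 169 / 328.6 = 0.514
M = 0.514 → subsonic.

M = 0.514 (subsonic)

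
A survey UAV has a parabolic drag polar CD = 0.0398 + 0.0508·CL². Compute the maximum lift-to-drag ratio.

For CD = CD0 + K·CL², (L/D)max occurs at CL* = √(CD0/K) and equals 1/(2√(K·CD0)).
(L/D)max = 1/(2√(0.0508 × 0.0398)) = 1/(2 × 0.04496) = 11.1

(L/D)max = 11.1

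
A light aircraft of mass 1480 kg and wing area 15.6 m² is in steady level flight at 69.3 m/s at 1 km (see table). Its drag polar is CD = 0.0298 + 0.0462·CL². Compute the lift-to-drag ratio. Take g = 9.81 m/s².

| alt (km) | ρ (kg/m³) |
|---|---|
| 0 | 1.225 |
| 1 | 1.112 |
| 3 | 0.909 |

L/D = 9.84

At 1 km, from the table: ρ = 1.112 kg/m³.
In steady level flight, lift balances weight: W = mg = 1480 × 9.81 = 14519 N.
q = ½ρv² = ½ × 1.112 × 69.3² = 2670 Pa.
Required CL = L/(qS) = 14519/(2670·15.6) = 0.3485.
CD = 0.0298 + 0.0462 × 0.3485² = 0.03541.
L/D = CL/CD = 0.3485 / 0.03541 = 9.84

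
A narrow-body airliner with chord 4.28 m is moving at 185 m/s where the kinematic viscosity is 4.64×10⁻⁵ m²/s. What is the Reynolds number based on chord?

Re = 1.71×10^7

Re = v·c/ν = 185 × 4.28 / (4.64×10⁻⁵) = 1.71×10^7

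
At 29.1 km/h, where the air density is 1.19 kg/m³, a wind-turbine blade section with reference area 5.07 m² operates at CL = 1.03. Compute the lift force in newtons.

L = 203 N

Convert speed: v = 29.1 km/h ÷ 3.6 = 8.083 m/s.
L = ½ρv²S·CL = ½ × 1.19 × 8.083² × 5.07 × 1.03 = 203 N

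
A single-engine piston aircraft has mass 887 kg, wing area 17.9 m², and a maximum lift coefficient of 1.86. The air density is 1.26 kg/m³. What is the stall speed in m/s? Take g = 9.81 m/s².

Weight W = mg = 887 × 9.81 = 8701 N.
From L = ½ρV²S·CL,max = W: V_stall = √(2W/(ρSCL,max)) = √(2·8701/(1.26·17.9·1.86))
V_stall = √414.8 = 20.4 m/s

V_stall = 20.4 m/s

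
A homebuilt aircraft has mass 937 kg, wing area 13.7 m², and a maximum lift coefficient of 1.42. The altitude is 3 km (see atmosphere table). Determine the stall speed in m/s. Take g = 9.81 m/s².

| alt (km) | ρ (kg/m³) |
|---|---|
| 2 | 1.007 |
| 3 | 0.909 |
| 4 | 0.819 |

At 3 km, from the table: ρ = 0.909 kg/m³.
Stall occurs when L = W at CL,max. W = mg = 937 × 9.81 = 9192 N.
From L = ½ρV²S·CL,max = W: V_stall = √(2W/(ρSCL,max)) = √(2·9192/(0.909·13.7·1.42))
V_stall = √1040 = 32.2 m/s

V_stall = 32.2 m/s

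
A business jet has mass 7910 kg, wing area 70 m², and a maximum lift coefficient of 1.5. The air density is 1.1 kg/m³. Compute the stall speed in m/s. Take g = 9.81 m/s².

Stall occurs when L = W at CL,max. W = mg = 7910 × 9.81 = 77600 N.
From L = ½ρV²S·CL,max = W: V_stall = √(2W/(ρSCL,max)) = √(2·77600/(1.1·70·1.5))
V_stall = √1344 = 36.7 m/s

V_stall = 36.7 m/s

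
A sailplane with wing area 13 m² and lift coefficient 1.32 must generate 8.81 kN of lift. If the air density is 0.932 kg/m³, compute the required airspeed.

L = ½ρv²S·CL ⇒ v = √(2L/(ρ·S·CL))
v = √(2 × 8810 / (0.932 × 13 × 1.32)) = √1102 = 33.2 m/s

v = 33.2 m/s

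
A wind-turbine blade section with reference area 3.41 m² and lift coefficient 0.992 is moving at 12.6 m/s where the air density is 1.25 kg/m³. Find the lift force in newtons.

L = 336 N

Dynamic pressure q = ½ρv² = ½ × 1.25 × 12.6² = 99.22 Pa.
L = q·S·CL = 99.22 × 3.41 × 0.992 = 336 N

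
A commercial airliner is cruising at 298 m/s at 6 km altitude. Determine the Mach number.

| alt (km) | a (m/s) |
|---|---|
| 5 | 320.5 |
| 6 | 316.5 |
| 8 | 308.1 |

M = 0.942

At 6 km, from the table: a = 316.5 m/s.
M = v/a = 298 / 316.5 = 0.942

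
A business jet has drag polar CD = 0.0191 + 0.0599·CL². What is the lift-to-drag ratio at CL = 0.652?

L/D = 14.6

CD = 0.0191 + 0.0599 × 0.652² = 0.04456
L/D = CL/CD = 0.652 / 0.04456 = 14.6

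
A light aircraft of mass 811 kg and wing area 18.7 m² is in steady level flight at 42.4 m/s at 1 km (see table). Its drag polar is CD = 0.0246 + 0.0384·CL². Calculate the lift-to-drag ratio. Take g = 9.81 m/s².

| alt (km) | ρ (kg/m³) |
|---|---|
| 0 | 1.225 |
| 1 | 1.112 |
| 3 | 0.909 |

L/D = 13.5

At 1 km, from the table: ρ = 1.112 kg/m³.
In steady level flight, lift balances weight: W = mg = 811 × 9.81 = 7955.9 N.
Dynamic pressure q = 0.5 × 1.112 × 42.4² = 999.6 Pa.
CL = 2W/(ρv²S) = 2×7955.9/(1.112×42.4²×18.7) = 0.4256.
CD = 0.0246 + 0.0384 × 0.4256² = 0.03156.
L/D = CL/CD = 0.4256 / 0.03156 = 13.5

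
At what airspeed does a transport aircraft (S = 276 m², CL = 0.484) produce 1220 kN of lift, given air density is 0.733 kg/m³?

L = ½ρv²S·CL ⇒ v = √(2L/(ρ·S·CL))
v = √(2 × 1.22×10^6 / (0.733 × 276 × 0.484)) = √24920 = 158 m/s

v = 158 m/s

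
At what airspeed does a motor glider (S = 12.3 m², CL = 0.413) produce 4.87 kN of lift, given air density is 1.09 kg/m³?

L = ½ρv²S·CL ⇒ v = √(2L/(ρ·S·CL))
v = √(2 × 4870 / (1.09 × 12.3 × 0.413)) = √1759 = 41.9 m/s

v = 41.9 m/s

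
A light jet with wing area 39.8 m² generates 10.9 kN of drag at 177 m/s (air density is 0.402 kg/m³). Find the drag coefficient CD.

From D = ½ρv²S·CD, rearranging gives CD = 2D/(ρv²S).
CD = 2 × 10900 / (0.402 × 177² × 39.8) = 0.0435

CD = 0.0435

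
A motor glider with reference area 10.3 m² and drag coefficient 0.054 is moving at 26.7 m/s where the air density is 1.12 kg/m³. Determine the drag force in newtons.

D = 222 N

Dynamic pressure q = ½ρv² = ½ × 1.12 × 26.7² = 399.2 Pa.
D = q·S·CD = 399.2 × 10.3 × 0.054 = 222 N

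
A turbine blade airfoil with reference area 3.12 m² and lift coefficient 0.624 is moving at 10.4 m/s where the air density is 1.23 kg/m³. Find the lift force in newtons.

L = ½ρv²S·CL = ½ × 1.23 × 10.4² × 3.12 × 0.624 = 130 N

L = 130 N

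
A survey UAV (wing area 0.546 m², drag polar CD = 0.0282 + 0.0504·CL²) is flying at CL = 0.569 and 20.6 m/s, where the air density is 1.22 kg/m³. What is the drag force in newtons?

D = 6.29 N

CD = 0.0282 + 0.0504 × 0.569² = 0.04452
D = ½ρv²S·CD = ½ × 1.22 × 20.6² × 0.546 × 0.04452 = 6.29 N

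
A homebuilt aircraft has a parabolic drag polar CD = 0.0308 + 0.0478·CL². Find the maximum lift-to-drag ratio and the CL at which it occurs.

For CD = CD0 + K·CL², (L/D)max occurs at CL* = √(CD0/K) and equals 1/(2√(K·CD0)).
(L/D)max = 1/(2√(0.0478 × 0.0308)) = 1/(2 × 0.03837) = 13
CL* = √(0.0308/0.0478) = 0.803

(L/D)max = 13, at CL = 0.803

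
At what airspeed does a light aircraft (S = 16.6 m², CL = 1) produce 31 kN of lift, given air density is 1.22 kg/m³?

v = 55.3 m/s

L = ½ρv²S·CL ⇒ v = √(2L/(ρ·S·CL))
v = √(2 × 31000 / (1.22 × 16.6 × 1)) = √3061 = 55.3 m/s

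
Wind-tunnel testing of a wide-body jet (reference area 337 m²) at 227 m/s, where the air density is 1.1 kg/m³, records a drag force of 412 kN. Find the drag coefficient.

CD = 0.0431

From D = ½ρv²S·CD, rearranging gives CD = 2D/(ρv²S).
CD = 2 × 4.12×10^5 / (1.1 × 227² × 337) = 0.0431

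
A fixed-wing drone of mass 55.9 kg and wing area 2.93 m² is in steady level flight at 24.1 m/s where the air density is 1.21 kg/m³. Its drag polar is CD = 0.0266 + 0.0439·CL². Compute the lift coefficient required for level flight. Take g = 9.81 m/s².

Weight W = mg = 55.9 × 9.81 = 548.38 N; in level flight L = W.
q = ½ρv² = ½ × 1.21 × 24.1² = 351.4 Pa.
CL = W/(q·S) = 548.38 / (351.4 × 2.93) = 0.5326.

CL = 0.533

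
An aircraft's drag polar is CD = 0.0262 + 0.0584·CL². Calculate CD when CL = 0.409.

CD = 0.036

CD = 0.0262 + 0.0584 × 0.409² = 0.0262 + 0.009769 = 0.036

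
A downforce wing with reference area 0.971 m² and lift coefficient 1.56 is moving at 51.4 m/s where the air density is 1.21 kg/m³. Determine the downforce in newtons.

L = 2420 N

Dynamic pressure q = ½ρv² = ½ × 1.21 × 51.4² = 1598 Pa.
L = q·S·CL = 1598 × 0.971 × 1.56 = 2420 N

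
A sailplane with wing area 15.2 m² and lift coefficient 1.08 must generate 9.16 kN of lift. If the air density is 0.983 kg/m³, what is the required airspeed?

v = 33.7 m/s

L = ½ρv²S·CL ⇒ v = √(2L/(ρ·S·CL))
v = √(2 × 9160 / (0.983 × 15.2 × 1.08)) = √1135 = 33.7 m/s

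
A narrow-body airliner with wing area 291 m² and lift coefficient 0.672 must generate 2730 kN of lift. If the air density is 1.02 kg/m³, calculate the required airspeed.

L = ½ρv²S·CL ⇒ v = √(2L/(ρ·S·CL))
v = √(2 × 2.73×10^6 / (1.02 × 291 × 0.672)) = √27370 = 165 m/s

v = 165 m/s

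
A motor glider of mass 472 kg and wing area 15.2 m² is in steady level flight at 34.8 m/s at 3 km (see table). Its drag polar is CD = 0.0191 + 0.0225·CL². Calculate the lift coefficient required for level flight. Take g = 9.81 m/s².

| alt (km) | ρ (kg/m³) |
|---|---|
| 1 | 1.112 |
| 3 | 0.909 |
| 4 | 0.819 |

CL = 0.553

At 3 km, from the table: ρ = 0.909 kg/m³.
Weight W = mg = 472 × 9.81 = 4630.3 N; in level flight L = W.
Dynamic pressure q = 0.5 × 0.909 × 34.8² = 550.4 Pa.
CL = W/(q·S) = 4630.3 / (550.4 × 15.2) = 0.5534.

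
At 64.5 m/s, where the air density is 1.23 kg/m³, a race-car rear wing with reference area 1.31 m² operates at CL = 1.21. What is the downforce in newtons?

L = 4060 N

L = ½ρv²S·CL = ½ × 1.23 × 64.5² × 1.31 × 1.21 = 4060 N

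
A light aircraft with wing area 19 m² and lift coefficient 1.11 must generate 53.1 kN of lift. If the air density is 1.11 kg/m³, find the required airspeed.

v = 67.4 m/s

L = ½ρv²S·CL ⇒ v = √(2L/(ρ·S·CL))
v = √(2 × 53100 / (1.11 × 19 × 1.11)) = √4537 = 67.4 m/s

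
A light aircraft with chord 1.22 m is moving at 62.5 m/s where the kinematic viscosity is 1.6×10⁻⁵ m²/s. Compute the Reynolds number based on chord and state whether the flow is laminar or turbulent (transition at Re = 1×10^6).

Re = v·c/ν = 62.5 × 1.22 / (1.6×10⁻⁵) = 4.77×10^6
Since 4.77×10^6 > 1×10^6, the flow is turbulent.

Re = 4.77×10^6 (turbulent)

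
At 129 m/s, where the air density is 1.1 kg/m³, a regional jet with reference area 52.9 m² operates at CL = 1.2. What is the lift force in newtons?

L = 5.81×10^5 N

L = ½ρv²S·CL = ½ × 1.1 × 129² × 52.9 × 1.2 = 5.81×10^5 N ≈ 581 kN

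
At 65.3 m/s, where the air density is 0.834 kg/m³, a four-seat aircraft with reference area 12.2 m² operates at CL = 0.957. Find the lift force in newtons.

L = 20800 N

L = ½ρv²S·CL = ½ × 0.834 × 65.3² × 12.2 × 0.957 = 20800 N ≈ 20.8 kN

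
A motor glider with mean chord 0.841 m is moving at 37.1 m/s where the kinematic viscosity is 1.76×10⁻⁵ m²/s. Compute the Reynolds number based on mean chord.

Re = 1.77×10^6

Re = v·c/ν = 37.1 × 0.841 / (1.76×10⁻⁵) = 1.77×10^6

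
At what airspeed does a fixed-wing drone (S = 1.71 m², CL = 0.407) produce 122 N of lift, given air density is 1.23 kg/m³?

L = ½ρv²S·CL ⇒ v = √(2L/(ρ·S·CL))
v = √(2 × 122 / (1.23 × 1.71 × 0.407)) = √285 = 16.9 m/s

v = 16.9 m/s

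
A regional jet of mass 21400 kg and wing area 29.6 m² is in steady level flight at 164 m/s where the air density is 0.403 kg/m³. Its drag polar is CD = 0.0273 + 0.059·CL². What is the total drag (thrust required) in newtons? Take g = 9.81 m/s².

Weight W = mg = 21400 × 9.81 = 2.0993×10^5 N; in level flight L = W.
q = ½ρv² = ½ × 0.403 × 164² = 5420 Pa.
Required CL = L/(qS) = 2.0993×10^5/(5420·29.6) = 1.309.
CD = 0.0273 + 0.059 × 1.309² = 0.1283.
D = q·S·CD = 5420 × 29.6 × 0.1283 = 20590 N

D = 20600 N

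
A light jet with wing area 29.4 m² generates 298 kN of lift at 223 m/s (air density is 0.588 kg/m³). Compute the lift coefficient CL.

CL = 0.693

From L = ½ρv²S·CL, rearranging gives CL = 2L/(ρv²S).
CL = 2 × 2.98×10^5 / (0.588 × 223² × 29.4) = 0.693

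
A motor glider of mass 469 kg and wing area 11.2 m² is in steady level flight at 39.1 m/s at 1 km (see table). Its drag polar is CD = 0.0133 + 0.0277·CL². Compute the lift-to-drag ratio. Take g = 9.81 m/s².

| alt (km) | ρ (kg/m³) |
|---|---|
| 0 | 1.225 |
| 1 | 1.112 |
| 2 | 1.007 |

At 1 km, from the table: ρ = 1.112 kg/m³.
In steady level flight, lift balances weight: W = mg = 469 × 9.81 = 4600.9 N.
q = ½ρv² = ½ × 1.112 × 39.1² = 850 Pa.
CL = W/(q·S) = 4600.9 / (850 × 11.2) = 0.4833.
CD = 0.0133 + 0.0277 × 0.4833² = 0.01977.
L/D = CL/CD = 0.4833 / 0.01977 = 24.4

L/D = 24.4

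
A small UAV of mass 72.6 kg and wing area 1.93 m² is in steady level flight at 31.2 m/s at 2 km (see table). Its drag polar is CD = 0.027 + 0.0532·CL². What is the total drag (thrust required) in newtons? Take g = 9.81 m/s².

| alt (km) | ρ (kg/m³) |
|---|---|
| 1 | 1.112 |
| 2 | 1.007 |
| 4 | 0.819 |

D = 54.1 N

At 2 km, from the table: ρ = 1.007 kg/m³.
Level flight ⇒ L = W = m·g = 72.6 × 9.81 = 712.21 N.
Dynamic pressure q = 0.5 × 1.007 × 31.2² = 490.1 Pa.
Required CL = L/(qS) = 712.21/(490.1·1.93) = 0.7529.
CD = 0.027 + 0.0532 × 0.7529² = 0.05716.
D = q·S·CD = 490.1 × 1.93 × 0.05716 = 54.07 N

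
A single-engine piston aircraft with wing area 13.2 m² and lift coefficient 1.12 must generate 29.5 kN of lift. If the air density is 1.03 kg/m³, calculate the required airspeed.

L = ½ρv²S·CL ⇒ v = √(2L/(ρ·S·CL))
v = √(2 × 29500 / (1.03 × 13.2 × 1.12)) = √3875 = 62.2 m/s

v = 62.2 m/s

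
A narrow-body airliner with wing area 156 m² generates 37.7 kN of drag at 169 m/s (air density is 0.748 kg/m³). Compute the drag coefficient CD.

CD = 0.0226

From D = ½ρv²S·CD, rearranging gives CD = 2D/(ρv²S).
CD = 2 × 37700 / (0.748 × 169² × 156) = 0.0226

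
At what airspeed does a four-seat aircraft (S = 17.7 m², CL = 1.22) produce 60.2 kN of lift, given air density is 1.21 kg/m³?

L = ½ρv²S·CL ⇒ v = √(2L/(ρ·S·CL))
v = √(2 × 60200 / (1.21 × 17.7 × 1.22)) = √4608 = 67.9 m/s

v = 67.9 m/s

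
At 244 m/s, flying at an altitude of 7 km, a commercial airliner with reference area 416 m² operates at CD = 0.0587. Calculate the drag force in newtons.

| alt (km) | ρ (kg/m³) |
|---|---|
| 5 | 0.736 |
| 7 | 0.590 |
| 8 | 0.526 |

At 7 km, from the table: ρ = 0.590 kg/m³.
D = ½ρv²S·CD = ½ × 0.59 × 244² × 416 × 0.0587 = 4.29×10^5 N ≈ 429 kN

D = 4.29×10^5 N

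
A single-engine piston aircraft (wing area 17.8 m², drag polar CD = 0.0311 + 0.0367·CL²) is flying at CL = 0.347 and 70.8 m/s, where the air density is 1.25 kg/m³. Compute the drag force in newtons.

D = 1980 N

CD = 0.0311 + 0.0367 × 0.347² = 0.03552
D = ½ρv²S·CD = ½ × 1.25 × 70.8² × 17.8 × 0.03552 = 1980 N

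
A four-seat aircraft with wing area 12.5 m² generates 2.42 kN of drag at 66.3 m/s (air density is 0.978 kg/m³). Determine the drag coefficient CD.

From D = ½ρv²S·CD, rearranging gives CD = 2D/(ρv²S).
CD = 2 × 2420 / (0.978 × 66.3² × 12.5) = 0.0901

CD = 0.0901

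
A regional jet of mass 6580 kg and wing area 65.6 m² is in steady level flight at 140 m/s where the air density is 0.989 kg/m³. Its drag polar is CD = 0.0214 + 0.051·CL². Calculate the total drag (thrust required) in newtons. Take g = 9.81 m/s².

D = 13900 N

Weight W = mg = 6580 × 9.81 = 64550 N; in level flight L = W.
Dynamic pressure q = 0.5 × 0.989 × 140² = 9692 Pa.
Required CL = L/(qS) = 64550/(9692·65.6) = 0.1015.
CD = 0.0214 + 0.051 × 0.1015² = 0.02193.
D = q·S·CD = 9692 × 65.6 × 0.02193 = 13940 N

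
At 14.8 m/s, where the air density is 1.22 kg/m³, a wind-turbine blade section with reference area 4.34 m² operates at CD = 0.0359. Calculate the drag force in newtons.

D = 20.8 N

Dynamic pressure q = ½ρv² = ½ × 1.22 × 14.8² = 133.6 Pa.
D = q·S·CD = 133.6 × 4.34 × 0.0359 = 20.8 N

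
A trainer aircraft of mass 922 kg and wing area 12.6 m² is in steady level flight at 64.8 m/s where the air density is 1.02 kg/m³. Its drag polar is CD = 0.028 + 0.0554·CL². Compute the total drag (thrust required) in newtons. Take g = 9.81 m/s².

D = 923 N

Level flight ⇒ L = W = m·g = 922 × 9.81 = 9044.8 N.
q = ½ρv² = ½ × 1.02 × 64.8² = 2142 Pa.
Required CL = L/(qS) = 9044.8/(2142·12.6) = 0.3352.
CD = 0.028 + 0.0554 × 0.3352² = 0.03422.
D = q·S·CD = 2142 × 12.6 × 0.03422 = 923.5 N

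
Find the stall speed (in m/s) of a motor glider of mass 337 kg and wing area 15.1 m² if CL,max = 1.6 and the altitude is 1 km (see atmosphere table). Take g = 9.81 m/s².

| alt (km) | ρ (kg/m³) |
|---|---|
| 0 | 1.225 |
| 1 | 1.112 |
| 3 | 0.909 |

At 1 km, from the table: ρ = 1.112 kg/m³.
Weight W = mg = 337 × 9.81 = 3306 N.
From L = ½ρV²S·CL,max = W: V_stall = √(2W/(ρSCL,max)) = √(2·3306/(1.112·15.1·1.6))
V_stall = √246.1 = 15.7 m/s

V_stall = 15.7 m/s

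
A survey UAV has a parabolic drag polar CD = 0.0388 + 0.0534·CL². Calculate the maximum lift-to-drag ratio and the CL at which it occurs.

(L/D)max = 11, at CL = 0.852

For CD = CD0 + K·CL², (L/D)max occurs at CL* = √(CD0/K) and equals 1/(2√(K·CD0)).
(L/D)max = 1/(2√(0.0534 × 0.0388)) = 1/(2 × 0.04552) = 11
CL* = √(0.0388/0.0534) = 0.852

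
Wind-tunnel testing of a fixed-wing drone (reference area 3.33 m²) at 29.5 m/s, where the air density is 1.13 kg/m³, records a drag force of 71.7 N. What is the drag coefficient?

CD = 0.0438

From D = ½ρv²S·CD, rearranging gives CD = 2D/(ρv²S).
CD = 2 × 71.7 / (1.13 × 29.5² × 3.33) = 0.0438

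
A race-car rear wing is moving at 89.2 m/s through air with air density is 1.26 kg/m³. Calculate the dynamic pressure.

q = 5010 Pa

q = ½ρv² = ½ × 1.26 × 89.2² = 5010 Pa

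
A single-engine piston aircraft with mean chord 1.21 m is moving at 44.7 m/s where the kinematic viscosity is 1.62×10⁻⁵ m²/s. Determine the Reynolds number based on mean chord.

Re = v·c/ν = 44.7 × 1.21 / (1.62×10⁻⁵) = 3.34×10^6

Re = 3.34×10^6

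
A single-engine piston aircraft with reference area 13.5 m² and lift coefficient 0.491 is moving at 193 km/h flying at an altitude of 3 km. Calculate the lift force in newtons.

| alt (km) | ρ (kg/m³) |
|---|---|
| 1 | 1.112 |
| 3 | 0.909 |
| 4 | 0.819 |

L = 8660 N

At 3 km, from the table: ρ = 0.909 kg/m³.
Convert speed: v = 193 km/h ÷ 3.6 = 53.61 m/s.
L = ½ρv²S·CL = ½ × 0.909 × 53.61² × 13.5 × 0.491 = 8660 N ≈ 8.66 kN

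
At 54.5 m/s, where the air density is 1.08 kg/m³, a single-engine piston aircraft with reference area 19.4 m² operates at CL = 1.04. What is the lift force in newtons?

Dynamic pressure q = ½ρv² = ½ × 1.08 × 54.5² = 1604 Pa.
L = q·S·CL = 1604 × 19.4 × 1.04 = 32400 N ≈ 32.4 kN

L = 32400 N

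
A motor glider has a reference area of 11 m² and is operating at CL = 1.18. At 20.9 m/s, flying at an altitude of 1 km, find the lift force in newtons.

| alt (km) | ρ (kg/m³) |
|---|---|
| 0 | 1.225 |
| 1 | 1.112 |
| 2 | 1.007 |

At 1 km, from the table: ρ = 1.112 kg/m³.
L = ½ρv²S·CL = ½ × 1.112 × 20.9² × 11 × 1.18 = 3150 N

L = 3150 N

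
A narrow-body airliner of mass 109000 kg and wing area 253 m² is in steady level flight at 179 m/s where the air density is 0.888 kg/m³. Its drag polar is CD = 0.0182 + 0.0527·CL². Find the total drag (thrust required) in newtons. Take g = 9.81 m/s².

Weight W = mg = 109000 × 9.81 = 1.0693×10^6 N; in level flight L = W.
q = ½ρv² = ½ × 0.888 × 179² = 14230 Pa.
CL = W/(q·S) = 1.0693×10^6 / (14230 × 253) = 0.2971.
CD = 0.0182 + 0.0527 × 0.2971² = 0.02285.
D = q·S·CD = 14230 × 253 × 0.02285 = 82250 N

D = 82200 N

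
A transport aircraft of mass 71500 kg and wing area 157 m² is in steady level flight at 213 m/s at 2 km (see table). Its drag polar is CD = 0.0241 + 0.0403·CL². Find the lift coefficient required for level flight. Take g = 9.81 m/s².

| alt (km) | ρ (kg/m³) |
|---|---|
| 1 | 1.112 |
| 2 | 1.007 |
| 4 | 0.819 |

CL = 0.196

At 2 km, from the table: ρ = 1.007 kg/m³.
Weight W = mg = 71500 × 9.81 = 7.0142×10^5 N; in level flight L = W.
q = ½ρv² = ½ × 1.007 × 213² = 22840 Pa.
CL = 2W/(ρv²S) = 2×7.0142×10^5/(1.007×213²×157) = 0.1956.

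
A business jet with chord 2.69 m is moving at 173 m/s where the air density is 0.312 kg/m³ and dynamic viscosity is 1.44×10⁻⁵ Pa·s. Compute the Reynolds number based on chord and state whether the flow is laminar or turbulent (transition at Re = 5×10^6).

Re = ρ·v·c/μ = 0.312 × 173 × 2.69 / (1.44×10⁻⁵) = 1.01×10^7
Since 1.01×10^7 > 5×10^6, the flow is turbulent.

Re = 1.01×10^7 (turbulent)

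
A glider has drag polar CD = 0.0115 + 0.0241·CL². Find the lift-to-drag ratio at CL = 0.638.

L/D = 29.9

CD = 0.0115 + 0.0241 × 0.638² = 0.02131
L/D = CL/CD = 0.638 / 0.02131 = 29.9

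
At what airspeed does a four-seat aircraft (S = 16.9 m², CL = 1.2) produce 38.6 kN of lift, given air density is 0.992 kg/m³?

L = ½ρv²S·CL ⇒ v = √(2L/(ρ·S·CL))
v = √(2 × 38600 / (0.992 × 16.9 × 1.2)) = √3837 = 61.9 m/s

v = 61.9 m/s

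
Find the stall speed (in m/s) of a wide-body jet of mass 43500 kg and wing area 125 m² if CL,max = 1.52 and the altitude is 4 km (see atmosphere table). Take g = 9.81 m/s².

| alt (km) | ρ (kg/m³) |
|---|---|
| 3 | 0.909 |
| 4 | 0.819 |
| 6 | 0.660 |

At 4 km, from the table: ρ = 0.819 kg/m³.
Stall occurs when L = W at CL,max. W = mg = 43500 × 9.81 = 4.267×10^5 N.
V_stall = √(2W/(ρ·S·CL,max)) = √(2 × 4.267×10^5 / (0.819 × 125 × 1.52))
V_stall = √5485 = 74.1 m/s

V_stall = 74.1 m/s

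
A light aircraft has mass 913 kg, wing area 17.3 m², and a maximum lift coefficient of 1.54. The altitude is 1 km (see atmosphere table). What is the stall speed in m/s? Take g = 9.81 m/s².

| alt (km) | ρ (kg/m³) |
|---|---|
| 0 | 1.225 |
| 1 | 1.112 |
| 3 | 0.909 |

At 1 km, from the table: ρ = 1.112 kg/m³.
Stall occurs when L = W at CL,max. W = mg = 913 × 9.81 = 8957 N.
V_stall = √(2W/(ρ·S·CL,max)) = √(2 × 8957 / (1.112 × 17.3 × 1.54))
V_stall = √604.6 = 24.6 m/s

V_stall = 24.6 m/s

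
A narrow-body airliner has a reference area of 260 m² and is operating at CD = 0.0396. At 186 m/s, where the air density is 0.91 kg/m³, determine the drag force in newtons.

Dynamic pressure q = ½ρv² = ½ × 0.91 × 186² = 15740 Pa.
D = q·S·CD = 15740 × 260 × 0.0396 = 1.62×10^5 N ≈ 162 kN

D = 1.62×10^5 N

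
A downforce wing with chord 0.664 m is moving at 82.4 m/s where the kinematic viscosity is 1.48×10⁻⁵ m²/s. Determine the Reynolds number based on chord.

Re = v·c/ν = 82.4 × 0.664 / (1.48×10⁻⁵) = 3.7×10^6

Re = 3.7×10^6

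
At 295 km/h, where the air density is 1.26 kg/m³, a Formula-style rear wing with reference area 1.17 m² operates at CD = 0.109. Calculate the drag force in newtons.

Convert speed: v = 295 km/h ÷ 3.6 = 81.94 m/s.
D = ½ρv²S·CD = ½ × 1.26 × 81.94² × 1.17 × 0.109 = 540 N

D = 540 N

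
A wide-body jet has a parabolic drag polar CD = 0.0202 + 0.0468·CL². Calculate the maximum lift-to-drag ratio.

(L/D)max = 16.3

For CD = CD0 + K·CL², (L/D)max occurs at CL* = √(CD0/K) and equals 1/(2√(K·CD0)).
(L/D)max = 1/(2√(0.0468 × 0.0202)) = 1/(2 × 0.03075) = 16.3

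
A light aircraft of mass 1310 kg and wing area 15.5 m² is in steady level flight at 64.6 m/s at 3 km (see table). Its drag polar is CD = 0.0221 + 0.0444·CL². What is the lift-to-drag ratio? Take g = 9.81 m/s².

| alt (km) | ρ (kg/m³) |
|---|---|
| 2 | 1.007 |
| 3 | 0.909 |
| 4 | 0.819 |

At 3 km, from the table: ρ = 0.909 kg/m³.
Weight W = mg = 1310 × 9.81 = 12851 N; in level flight L = W.
q = ½ρv² = ½ × 0.909 × 64.6² = 1897 Pa.
Required CL = L/(qS) = 12851/(1897·15.5) = 0.4371.
CD = 0.0221 + 0.0444 × 0.4371² = 0.03058.
L/D = CL/CD = 0.4371 / 0.03058 = 14.3

L/D = 14.3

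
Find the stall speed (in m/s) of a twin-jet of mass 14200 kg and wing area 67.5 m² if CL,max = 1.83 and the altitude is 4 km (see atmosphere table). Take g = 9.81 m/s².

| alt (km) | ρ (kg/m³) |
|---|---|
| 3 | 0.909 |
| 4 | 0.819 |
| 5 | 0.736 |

At 4 km, from the table: ρ = 0.819 kg/m³.
Stall occurs when L = W at CL,max. W = mg = 14200 × 9.81 = 1.393×10^5 N.
From L = ½ρV²S·CL,max = W: V_stall = √(2W/(ρSCL,max)) = √(2·1.393×10^5/(0.819·67.5·1.83))
V_stall = √2754 = 52.5 m/s

V_stall = 52.5 m/s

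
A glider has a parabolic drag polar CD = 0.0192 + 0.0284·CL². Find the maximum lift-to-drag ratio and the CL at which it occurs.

For CD = CD0 + K·CL², (L/D)max occurs at CL* = √(CD0/K) and equals 1/(2√(K·CD0)).
(L/D)max = 1/(2√(0.0284 × 0.0192)) = 1/(2 × 0.02335) = 21.4
CL* = √(0.0192/0.0284) = 0.822

(L/D)max = 21.4, at CL = 0.822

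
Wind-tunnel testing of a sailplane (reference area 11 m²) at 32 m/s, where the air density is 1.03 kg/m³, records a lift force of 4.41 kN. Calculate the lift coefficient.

CL = 0.76

From L = ½ρv²S·CL, rearranging gives CL = 2L/(ρv²S).
CL = 2 × 4410 / (1.03 × 32² × 11) = 0.76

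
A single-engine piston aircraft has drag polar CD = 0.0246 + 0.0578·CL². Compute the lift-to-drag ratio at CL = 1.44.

L/D = 9.97

CD = 0.0246 + 0.0578 × 1.44² = 0.1445
L/D = CL/CD = 1.44 / 0.1445 = 9.97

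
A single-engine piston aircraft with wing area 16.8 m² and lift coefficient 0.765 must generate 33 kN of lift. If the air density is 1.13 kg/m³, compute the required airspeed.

L = ½ρv²S·CL ⇒ v = √(2L/(ρ·S·CL))
v = √(2 × 33000 / (1.13 × 16.8 × 0.765)) = √4545 = 67.4 m/s

v = 67.4 m/s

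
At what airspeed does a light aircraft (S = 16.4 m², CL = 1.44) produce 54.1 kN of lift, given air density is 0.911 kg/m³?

L = ½ρv²S·CL ⇒ v = √(2L/(ρ·S·CL))
v = √(2 × 54100 / (0.911 × 16.4 × 1.44)) = √5029 = 70.9 m/s

v = 70.9 m/s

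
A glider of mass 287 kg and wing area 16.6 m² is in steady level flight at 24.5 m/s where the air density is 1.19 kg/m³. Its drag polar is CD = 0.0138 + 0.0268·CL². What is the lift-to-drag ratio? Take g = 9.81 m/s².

In steady level flight, lift balances weight: W = mg = 287 × 9.81 = 2815.5 N.
Dynamic pressure q = 0.5 × 1.19 × 24.5² = 357.1 Pa.
CL = 2W/(ρv²S) = 2×2815.5/(1.19×24.5²×16.6) = 0.4749.
CD = 0.0138 + 0.0268 × 0.4749² = 0.01984.
L/D = CL/CD = 0.4749 / 0.01984 = 23.9

L/D = 23.9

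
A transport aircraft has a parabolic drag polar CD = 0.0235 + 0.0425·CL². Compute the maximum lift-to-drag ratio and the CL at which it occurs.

(L/D)max = 15.8, at CL = 0.744

For CD = CD0 + K·CL², (L/D)max occurs at CL* = √(CD0/K) and equals 1/(2√(K·CD0)).
(L/D)max = 1/(2√(0.0425 × 0.0235)) = 1/(2 × 0.0316) = 15.8
CL* = √(0.0235/0.0425) = 0.744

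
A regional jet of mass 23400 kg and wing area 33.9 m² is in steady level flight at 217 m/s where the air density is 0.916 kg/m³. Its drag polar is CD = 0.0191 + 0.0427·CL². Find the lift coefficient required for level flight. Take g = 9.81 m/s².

Weight W = mg = 23400 × 9.81 = 2.2955×10^5 N; in level flight L = W.
q = ½ρv² = ½ × 0.916 × 217² = 21570 Pa.
Required CL = L/(qS) = 2.2955×10^5/(21570·33.9) = 0.314.

CL = 0.314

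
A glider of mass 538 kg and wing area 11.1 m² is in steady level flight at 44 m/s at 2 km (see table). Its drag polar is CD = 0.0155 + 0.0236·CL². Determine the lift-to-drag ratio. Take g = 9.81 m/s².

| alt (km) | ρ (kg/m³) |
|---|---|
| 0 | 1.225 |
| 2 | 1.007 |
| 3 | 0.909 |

At 2 km, from the table: ρ = 1.007 kg/m³.
In steady level flight, lift balances weight: W = mg = 538 × 9.81 = 5277.8 N.
Dynamic pressure q = 0.5 × 1.007 × 44² = 974.8 Pa.
Required CL = L/(qS) = 5277.8/(974.8·11.1) = 0.4878.
CD = 0.0155 + 0.0236 × 0.4878² = 0.02112.
L/D = CL/CD = 0.4878 / 0.02112 = 23.1

L/D = 23.1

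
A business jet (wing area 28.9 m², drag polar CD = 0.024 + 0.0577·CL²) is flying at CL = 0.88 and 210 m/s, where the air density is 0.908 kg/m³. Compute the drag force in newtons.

D = 39700 N

CD = 0.024 + 0.0577 × 0.88² = 0.06868
D = ½ρv²S·CD = ½ × 0.908 × 210² × 28.9 × 0.06868 = 39700 N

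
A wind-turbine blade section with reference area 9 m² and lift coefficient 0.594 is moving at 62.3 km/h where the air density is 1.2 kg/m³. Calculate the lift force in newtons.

Convert speed: v = 62.3 km/h ÷ 3.6 = 17.31 m/s.
L = ½ρv²S·CL = ½ × 1.2 × 17.31² × 9 × 0.594 = 961 N

L = 961 N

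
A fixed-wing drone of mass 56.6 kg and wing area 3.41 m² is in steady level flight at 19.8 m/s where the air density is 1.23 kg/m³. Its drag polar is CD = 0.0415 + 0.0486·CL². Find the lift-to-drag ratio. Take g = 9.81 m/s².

L/D = 10.6

Weight W = mg = 56.6 × 9.81 = 555.25 N; in level flight L = W.
q = ½ρv² = ½ × 1.23 × 19.8² = 241.1 Pa.
CL = W/(q·S) = 555.25 / (241.1 × 3.41) = 0.6753.
CD = 0.0415 + 0.0486 × 0.6753² = 0.06367.
L/D = CL/CD = 0.6753 / 0.06367 = 10.6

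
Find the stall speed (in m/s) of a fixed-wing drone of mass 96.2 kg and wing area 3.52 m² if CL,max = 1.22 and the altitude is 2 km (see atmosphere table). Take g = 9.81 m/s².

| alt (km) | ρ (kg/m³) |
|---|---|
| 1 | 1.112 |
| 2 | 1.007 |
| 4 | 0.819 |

At 2 km, from the table: ρ = 1.007 kg/m³.
At stall, lift equals weight: L = W = m·g = 96.2 × 9.81 = 943.7 N.
From L = ½ρV²S·CL,max = W: V_stall = √(2W/(ρSCL,max)) = √(2·943.7/(1.007·3.52·1.22))
V_stall = √436.5 = 20.9 m/s

V_stall = 20.9 m/s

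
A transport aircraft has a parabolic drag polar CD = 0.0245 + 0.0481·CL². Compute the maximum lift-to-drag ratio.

For CD = CD0 + K·CL², (L/D)max occurs at CL* = √(CD0/K) and equals 1/(2√(K·CD0)).
(L/D)max = 1/(2√(0.0481 × 0.0245)) = 1/(2 × 0.03433) = 14.6

(L/D)max = 14.6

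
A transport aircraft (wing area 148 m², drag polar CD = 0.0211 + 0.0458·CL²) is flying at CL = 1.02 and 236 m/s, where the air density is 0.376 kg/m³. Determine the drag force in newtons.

CD = 0.0211 + 0.0458 × 1.02² = 0.06875
D = ½ρv²S·CD = ½ × 0.376 × 236² × 148 × 0.06875 = 1.07×10^5 N

D = 1.07×10^5 N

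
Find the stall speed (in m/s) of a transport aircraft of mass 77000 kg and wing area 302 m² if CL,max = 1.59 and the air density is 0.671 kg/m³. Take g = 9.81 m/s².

At stall, lift equals weight: L = W = m·g = 77000 × 9.81 = 7.554×10^5 N.
V_stall = √(2W/(ρ·S·CL,max)) = √(2 × 7.554×10^5 / (0.671 × 302 × 1.59))
V_stall = √4689 = 68.5 m/s

V_stall = 68.5 m/s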